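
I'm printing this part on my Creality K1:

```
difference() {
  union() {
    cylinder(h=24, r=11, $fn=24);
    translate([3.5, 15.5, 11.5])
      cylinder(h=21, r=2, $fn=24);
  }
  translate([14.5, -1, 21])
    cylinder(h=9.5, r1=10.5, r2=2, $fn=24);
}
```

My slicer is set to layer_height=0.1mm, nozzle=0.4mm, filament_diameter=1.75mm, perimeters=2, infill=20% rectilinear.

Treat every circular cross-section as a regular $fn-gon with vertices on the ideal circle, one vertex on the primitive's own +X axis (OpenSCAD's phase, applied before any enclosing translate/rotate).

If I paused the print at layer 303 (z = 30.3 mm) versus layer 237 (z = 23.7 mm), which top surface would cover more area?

Layer 303 (z = 30.3): the cylinder is not intersected at this z (z outside [0, 24]); the cylinder at (3.5, 15.5): section is a regular 24-gon, circumradius r=2 (area = (24/2)·2.000²·sin(360°/24) = 12.42 mm²); Merging all regions: only the r=2 cylinder at (3.5, 15.5) is present, so the union is just that shape — area = 12.42 mm²; the cone at (14.5, -1): at t=0.979 of its height the radius interpolates to r₁+(r₂−r₁)t = 2.179, giving a regular 24-gon of that circumradius (area = (24/2)·2.179²·sin(360°/24) = 14.75 mm²); Taking the first minus the rest: starting from that combined region (12.42 mm²), the cone at (14.5, -1) misses the remaining region (no effect) — area = 12.42 mm². So its area = 12.42 mm². Layer 237 (z = 23.7): the r=11 cylinder gives a regular 24-gon of circumradius 11 (constant along its height) (area = (24/2)·11.000²·sin(360°/24) = 375.81 mm²); the r=2 cylinder at (3.5, 15.5) gives a regular 24-gon of circumradius 2 (constant along its height) (area = (24/2)·2.000²·sin(360°/24) = 12.42 mm²); Taking the union: the 2 present regions are separate (no shared area or edge), so areas and boundary lengths simply add and each stays a separate island — area = 388.23 mm²; the cone at (14.5, -1) contributes a regular 24-gon of circumradius 8.084 (interpolated between r1=10.5 and r2=2 at t=0.284) (area = (24/2)·8.084²·sin(360°/24) = 202.98 mm²); After the difference (first − rest): starting from that combined region (388.23 mm²), the cone at (14.5, -1) partially overlaps it — only the 36.45 mm² overlap (of its 202.98 mm²) is removed, clipping the outline — area = 351.78 mm². So its area = 351.78 mm². Layer 237 is larger (351.78 vs 12.42 mm²).

layer 237 (z = 23.7 mm)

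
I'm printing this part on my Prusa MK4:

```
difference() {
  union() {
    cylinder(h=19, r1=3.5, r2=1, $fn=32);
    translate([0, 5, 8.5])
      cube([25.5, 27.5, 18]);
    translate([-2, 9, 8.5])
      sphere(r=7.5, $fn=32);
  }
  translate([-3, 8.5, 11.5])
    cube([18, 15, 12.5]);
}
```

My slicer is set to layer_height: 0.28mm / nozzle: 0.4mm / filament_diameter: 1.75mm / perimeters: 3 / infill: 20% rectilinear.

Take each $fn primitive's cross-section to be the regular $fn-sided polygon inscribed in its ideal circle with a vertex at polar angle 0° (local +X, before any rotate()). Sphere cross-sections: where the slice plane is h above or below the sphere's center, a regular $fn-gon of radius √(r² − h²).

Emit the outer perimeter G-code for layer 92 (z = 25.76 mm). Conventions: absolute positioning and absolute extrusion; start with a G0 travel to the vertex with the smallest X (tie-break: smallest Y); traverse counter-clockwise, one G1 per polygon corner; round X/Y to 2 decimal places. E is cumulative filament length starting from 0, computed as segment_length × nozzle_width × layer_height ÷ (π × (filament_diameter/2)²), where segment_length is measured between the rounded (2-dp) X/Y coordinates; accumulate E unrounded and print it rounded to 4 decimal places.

At z = 25.76 mm: the cone is absent (z outside [0, 19]); the cube at (0, 5) (footprint 25.5×27.5) is included at this height; the sphere at (-2, 9) is not intersected at this z (|z−center|=17.260 > r=7.5); Merging all regions: only the 25.5×27.5 cube at (0, 5) is present, so the union is just that shape — 1 connected region; the cube at (-3, 8.5) is not intersected at this z (z outside [11.5, 24]); Taking the first minus the rest: none of the subtracted shapes is present at this height, so the result so far is unchanged — 1 connected region. The outline is a single polygon with 4 vertices. Extrusion per mm of travel: 0.4 × 0.28 / (π × 0.875²) = 0.046564. Accumulating E over each segment gives final E = 4.9358.

G0 X0.00 Y5.00 Z25.76
G1 X25.50 Y5.00 E1.1874
G1 X25.50 Y32.50 E2.4679
G1 X0.00 Y32.50 E3.6553
G1 X0.00 Y5.00 E4.9358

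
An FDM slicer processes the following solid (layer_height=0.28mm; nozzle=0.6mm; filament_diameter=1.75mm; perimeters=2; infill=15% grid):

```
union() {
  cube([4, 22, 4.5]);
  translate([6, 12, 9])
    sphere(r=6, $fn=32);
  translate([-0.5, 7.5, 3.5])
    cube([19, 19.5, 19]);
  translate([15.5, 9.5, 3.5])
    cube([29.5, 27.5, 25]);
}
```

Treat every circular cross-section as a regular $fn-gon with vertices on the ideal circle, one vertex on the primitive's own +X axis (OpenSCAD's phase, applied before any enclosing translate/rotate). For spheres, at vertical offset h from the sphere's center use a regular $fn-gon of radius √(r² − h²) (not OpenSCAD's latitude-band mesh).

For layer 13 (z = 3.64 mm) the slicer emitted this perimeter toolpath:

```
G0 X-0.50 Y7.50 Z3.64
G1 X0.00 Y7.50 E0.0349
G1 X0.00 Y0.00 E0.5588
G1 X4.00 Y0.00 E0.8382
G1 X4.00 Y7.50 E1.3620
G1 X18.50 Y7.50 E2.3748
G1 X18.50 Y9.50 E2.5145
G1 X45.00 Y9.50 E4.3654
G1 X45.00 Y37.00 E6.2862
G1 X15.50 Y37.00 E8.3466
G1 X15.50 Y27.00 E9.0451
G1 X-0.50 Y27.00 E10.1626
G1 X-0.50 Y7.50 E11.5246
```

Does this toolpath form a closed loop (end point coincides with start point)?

Start point (G0): (-0.50, 7.50). End point (last G1): the path returns to the start — closed.

yes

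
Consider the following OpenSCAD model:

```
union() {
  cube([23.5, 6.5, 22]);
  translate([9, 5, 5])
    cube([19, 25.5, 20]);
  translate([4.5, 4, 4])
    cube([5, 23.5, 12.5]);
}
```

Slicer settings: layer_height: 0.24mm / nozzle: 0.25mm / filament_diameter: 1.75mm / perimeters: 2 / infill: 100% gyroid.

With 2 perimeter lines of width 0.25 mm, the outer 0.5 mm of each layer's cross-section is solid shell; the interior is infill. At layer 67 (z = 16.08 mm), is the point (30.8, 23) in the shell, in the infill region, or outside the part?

outside

At z = 16.08 mm: the cube is present — its section is the full 23.5×6.5 rectangle; the cube at (9, 5) is present — its section is the full 19×25.5 rectangle; the cube at (4.5, 4) is present — its section is the full 5×23.5 rectangle; Taking the union: the regions partially overlap (shared area 44.75 mm²), so overlapping operands fuse into one piece — 1 connected region. Overall, the cross-section is a single solid region. The nearest boundary edge runs (28.00, 30.50)→(28.00, 5.00); distance from the point to it = 2.80 mm. The point is not inside any of the regions above, so it lies outside the cross-section (2.80 mm from the nearest boundary).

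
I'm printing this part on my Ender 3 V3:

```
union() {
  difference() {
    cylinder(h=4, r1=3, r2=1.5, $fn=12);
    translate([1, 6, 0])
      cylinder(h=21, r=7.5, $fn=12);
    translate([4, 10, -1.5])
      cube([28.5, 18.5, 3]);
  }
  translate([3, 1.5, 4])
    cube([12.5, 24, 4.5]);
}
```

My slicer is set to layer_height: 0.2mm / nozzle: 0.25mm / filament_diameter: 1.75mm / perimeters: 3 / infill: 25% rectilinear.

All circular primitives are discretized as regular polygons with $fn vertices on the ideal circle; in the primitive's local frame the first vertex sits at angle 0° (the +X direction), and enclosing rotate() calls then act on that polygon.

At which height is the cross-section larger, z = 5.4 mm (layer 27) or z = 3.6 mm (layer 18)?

Layer 27 (z = 5.4): the cone is absent (z outside [0, 4]); the r=7.5 cylinder at (1, 6) gives a regular 12-gon of circumradius 7.5 (constant along its height) (area = (12/2)·7.500²·sin(360°/12) = 168.75 mm²); the cube at (4, 10) does not reach this height (z outside [-1.5, 1.5]); After the difference (first − rest): the first operand is absent here, so nothing remains; the cube at (3, 1.5) (footprint 12.5×24) is included at this height (area 300.00 mm²); Taking the union: only the 12.5×24 cube at (3, 1.5) is present, so the union is just that shape — area = 300.00 mm². So its area = 300.00 mm². Layer 18 (z = 3.6): the cone (r1=3→r2=1.5) has section circumradius 1.650 here — a regular 12-gon (area = (12/2)·1.650²·sin(360°/12) = 8.17 mm²); the r=7.5 cylinder at (1, 6) gives a regular 12-gon of circumradius 7.5 (constant along its height) (area = (12/2)·7.500²·sin(360°/12) = 168.75 mm²); the cube at (4, 10) is absent (z outside [-1.5, 1.5]); Subtracting the remaining from the first: starting from the cone (8.17 mm²), the r=7.5 cylinder at (1, 6) partially overlaps it — only the 7.54 mm² overlap (of its 168.75 mm²) is removed, clipping the outline — area = 0.63 mm²; the cube at (3, 1.5) is not intersected at this z (z outside [4, 8.5]); Taking the union: only the result so far is present, so the union is just that shape — area = 0.63 mm². So its area = 0.63 mm². Layer 27 is larger (300.00 vs 0.63 mm²).

layer 27 (z = 5.4 mm)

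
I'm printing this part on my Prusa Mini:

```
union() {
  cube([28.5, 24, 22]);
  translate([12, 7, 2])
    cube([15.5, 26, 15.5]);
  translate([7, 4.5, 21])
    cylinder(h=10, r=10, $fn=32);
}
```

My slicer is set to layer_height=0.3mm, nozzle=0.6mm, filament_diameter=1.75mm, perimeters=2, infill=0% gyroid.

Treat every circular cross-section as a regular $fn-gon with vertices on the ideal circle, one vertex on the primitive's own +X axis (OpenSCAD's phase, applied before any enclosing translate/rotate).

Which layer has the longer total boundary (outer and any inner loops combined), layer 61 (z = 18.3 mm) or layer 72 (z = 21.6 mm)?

Layer 61 (z = 18.3): the 28.5×24 cube contributes its full rectangle (perimeter 105.00 mm); the cube at (12, 7) is absent (z outside [2, 17.5]); the cylinder at (7, 4.5) does not reach this height (z outside [21, 31]); Taking the union: only the 28.5×24 cube is present, so the union is just that shape — boundary = 105.00 mm. So its perimeter = 105.00 mm. Layer 72 (z = 21.6): the cube (footprint 28.5×24) is included at this height (perimeter 105.00 mm); the cube at (12, 7) is not intersected at this z (z outside [2, 17.5]); the r=10 cylinder at (7, 4.5) contributes a regular 32-gon of circumradius 10 (perimeter = 2·32·10.000·sin(180°/32) = 62.73 mm); Taking the union: the regions partially overlap (shared area 216.33 mm²), so the edge portions inside another operand are dropped and the merged outline is re-measured after clipping — boundary = 112.11 mm. So its perimeter = 112.11 mm. Layer 72 is larger (112.11 vs 105.00 mm).

layer 72 (z = 21.6 mm)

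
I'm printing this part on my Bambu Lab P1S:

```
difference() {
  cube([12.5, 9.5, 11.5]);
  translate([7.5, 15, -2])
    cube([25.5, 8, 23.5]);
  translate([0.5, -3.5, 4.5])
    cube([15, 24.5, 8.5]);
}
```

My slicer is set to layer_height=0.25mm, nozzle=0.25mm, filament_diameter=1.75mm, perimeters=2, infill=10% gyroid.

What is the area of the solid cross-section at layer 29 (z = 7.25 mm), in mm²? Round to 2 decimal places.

At z = 7.25 mm: the cube is present — its section is the full 12.5×9.5 rectangle (area 118.75 mm²); the 25.5×8 cube at (7.5, 15) contributes its full rectangle (area 204.00 mm²); the cube at (0.5, -3.5) (footprint 15×24.5) is included at this height (area 367.50 mm²); Taking the first minus the rest: starting from the 12.5×9.5 cube (118.75 mm²), the 25.5×8 cube at (7.5, 15) misses the remaining region (no effect); the 15×24.5 cube at (0.5, -3.5) partially overlaps it — only the 114.00 mm² overlap (of its 367.50 mm²) is removed, clipping the outline — area = 4.75 mm². Overall, the cross-section is a single solid region. Net area = 4.75 mm².

4.75 mm²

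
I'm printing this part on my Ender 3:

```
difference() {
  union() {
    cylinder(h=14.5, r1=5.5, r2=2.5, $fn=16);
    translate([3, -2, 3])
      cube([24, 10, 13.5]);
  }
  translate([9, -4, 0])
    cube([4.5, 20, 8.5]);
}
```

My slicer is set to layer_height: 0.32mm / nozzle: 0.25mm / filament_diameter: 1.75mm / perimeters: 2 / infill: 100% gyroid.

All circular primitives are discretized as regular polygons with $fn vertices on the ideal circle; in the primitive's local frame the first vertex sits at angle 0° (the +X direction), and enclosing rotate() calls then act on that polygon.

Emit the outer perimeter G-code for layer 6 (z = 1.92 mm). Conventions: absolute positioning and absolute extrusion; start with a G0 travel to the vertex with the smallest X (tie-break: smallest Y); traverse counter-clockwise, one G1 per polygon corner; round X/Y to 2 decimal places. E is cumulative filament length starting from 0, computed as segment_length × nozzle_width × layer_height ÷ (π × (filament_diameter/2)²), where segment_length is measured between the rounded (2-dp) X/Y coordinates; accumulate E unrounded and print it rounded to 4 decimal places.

At z = 1.92 mm: the cone (r1=5.5→r2=2.5) has section circumradius 5.103 here — a regular 16-gon; the cube at (3, -2) does not reach this height (z outside [3, 16.5]); Combining (union): only the cone is present, so the union is just that shape — 1 connected region; the 4.5×20 cube at (9, -4) contributes its full rectangle; Subtracting the remaining from the first: starting from that combined region, the 4.5×20 cube at (9, -4) misses the remaining region (no effect) — 1 connected region. The outline is a single polygon with 16 vertices. Extrusion per mm of travel: 0.25 × 0.32 / (π × 0.875²) = 0.033260. Accumulating E over each segment gives final E = 1.0590.

G0 X-5.10 Y0.00 Z1.92
G1 X-4.71 Y-1.95 E0.0661
G1 X-3.61 Y-3.61 E0.1324
G1 X-1.95 Y-4.71 E0.1986
G1 X0.00 Y-5.10 E0.2648
G1 X1.95 Y-4.71 E0.3309
G1 X3.61 Y-3.61 E0.3971
G1 X4.71 Y-1.95 E0.4634
G1 X5.10 Y0.00 E0.5295
G1 X4.71 Y1.95 E0.5956
G1 X3.61 Y3.61 E0.6619
G1 X1.95 Y4.71 E0.7281
G1 X0.00 Y5.10 E0.7943
G1 X-1.95 Y4.71 E0.8604
G1 X-3.61 Y3.61 E0.9266
G1 X-4.71 Y1.95 E0.9929
G1 X-5.10 Y0.00 E1.0590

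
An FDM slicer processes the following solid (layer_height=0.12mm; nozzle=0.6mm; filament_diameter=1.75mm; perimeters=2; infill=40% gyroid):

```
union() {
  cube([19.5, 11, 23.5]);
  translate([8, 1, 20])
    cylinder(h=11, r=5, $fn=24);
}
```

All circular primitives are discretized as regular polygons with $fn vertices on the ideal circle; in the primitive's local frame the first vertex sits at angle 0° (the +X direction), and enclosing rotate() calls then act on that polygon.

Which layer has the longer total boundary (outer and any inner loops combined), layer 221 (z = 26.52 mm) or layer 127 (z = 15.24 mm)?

layer 127 (z = 15.24 mm)

Layer 221 (z = 26.52): the cube is absent (z outside [0, 23.5]); the cylinder at (8, 1): section is a regular 24-gon, circumradius r=5 (perimeter = 2·24·5.000·sin(180°/24) = 31.33 mm); Taking the union: only the r=5 cylinder at (8, 1) is present, so the union is just that shape — boundary = 31.33 mm. So its perimeter = 31.33 mm. Layer 127 (z = 15.24): the 19.5×11 cube contributes its full rectangle (perimeter 61.00 mm); the cylinder at (8, 1) is not intersected at this z (z outside [20, 31]); Taking the union: only the 19.5×11 cube is present, so the union is just that shape — boundary = 61.00 mm. So its perimeter = 61.00 mm. Layer 127 is larger (61.00 vs 31.33 mm).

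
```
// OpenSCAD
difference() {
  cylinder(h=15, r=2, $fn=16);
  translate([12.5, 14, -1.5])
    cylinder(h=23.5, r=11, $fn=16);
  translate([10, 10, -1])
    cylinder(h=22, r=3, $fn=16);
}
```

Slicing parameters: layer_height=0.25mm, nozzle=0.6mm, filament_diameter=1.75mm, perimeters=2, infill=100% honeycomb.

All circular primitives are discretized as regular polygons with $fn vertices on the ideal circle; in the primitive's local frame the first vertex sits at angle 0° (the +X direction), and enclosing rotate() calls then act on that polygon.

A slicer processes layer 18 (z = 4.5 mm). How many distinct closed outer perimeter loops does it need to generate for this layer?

1

At z = 4.5 mm: the cylinder: section is a regular 16-gon, circumradius r=2; the r=11 cylinder at (12.5, 14) gives a regular 16-gon of circumradius 11 (constant along its height); the r=3 cylinder at (10, 10) contributes a regular 16-gon of circumradius 3; After the difference (first − rest): starting from the r=2 cylinder, the r=11 cylinder at (12.5, 14) misses the remaining region (no effect); the r=3 cylinder at (10, 10) misses the remaining region (no effect) — 1 connected region. The result has 1 disconnected region.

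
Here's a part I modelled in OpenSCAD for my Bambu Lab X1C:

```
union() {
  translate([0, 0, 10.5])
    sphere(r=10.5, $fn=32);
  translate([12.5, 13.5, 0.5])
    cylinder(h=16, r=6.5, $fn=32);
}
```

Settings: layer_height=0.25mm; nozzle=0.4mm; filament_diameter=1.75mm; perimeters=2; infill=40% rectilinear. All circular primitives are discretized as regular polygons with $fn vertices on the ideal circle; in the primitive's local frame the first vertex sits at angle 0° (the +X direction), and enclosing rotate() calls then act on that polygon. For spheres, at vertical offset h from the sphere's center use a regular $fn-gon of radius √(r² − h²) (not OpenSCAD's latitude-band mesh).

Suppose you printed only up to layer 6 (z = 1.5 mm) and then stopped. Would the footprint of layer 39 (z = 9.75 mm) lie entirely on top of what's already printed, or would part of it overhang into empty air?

Compare the two slices. At z = 1.5: the r=10.5 sphere slices to a regular 32-gon of circumradius 5.408 (√(r²−h²) with h=9 from center) (area = (32/2)·5.408²·sin(360°/32) = 91.30 mm²); the cylinder at (12.5, 13.5): section is a regular 32-gon, circumradius r=6.5 (area = (32/2)·6.500²·sin(360°/32) = 131.88 mm²); Merging all regions: the 2 present regions are separate (no shared area or edge), so areas and boundary lengths simply add and each stays a separate island — area = 223.18 mm². At z = 9.75: the sphere: section is a regular 32-gon, circumradius = √(r²−h²) = √(10.5²−0.75²) = 10.473 (area = (32/2)·10.473²·sin(360°/32) = 342.38 mm²); the r=6.5 cylinder at (12.5, 13.5) contributes a regular 32-gon of circumradius 6.5 (area = (32/2)·6.500²·sin(360°/32) = 131.88 mm²); Taking the union: the 2 present regions are separate (no shared area or edge), so areas and boundary lengths simply add and each stays a separate island — area = 474.26 mm². Checking containment: at z = 9.75 the cross-section extends beyond the z = 1.5 cross-section by about 251.08 mm².

part overhangs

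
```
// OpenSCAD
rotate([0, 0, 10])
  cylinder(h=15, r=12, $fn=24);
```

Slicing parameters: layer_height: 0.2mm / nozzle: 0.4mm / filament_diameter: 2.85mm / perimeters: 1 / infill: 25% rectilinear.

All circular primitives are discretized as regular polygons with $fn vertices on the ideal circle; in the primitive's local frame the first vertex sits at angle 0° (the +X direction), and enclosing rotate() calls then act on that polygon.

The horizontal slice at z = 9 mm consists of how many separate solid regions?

1

At z = 9 mm: the r=12 cylinder gives a regular 24-gon of circumradius 12 (constant along its height); (whole slice rotated 10° about Z — lengths, areas and connectivity unchanged). The result has 1 disconnected region.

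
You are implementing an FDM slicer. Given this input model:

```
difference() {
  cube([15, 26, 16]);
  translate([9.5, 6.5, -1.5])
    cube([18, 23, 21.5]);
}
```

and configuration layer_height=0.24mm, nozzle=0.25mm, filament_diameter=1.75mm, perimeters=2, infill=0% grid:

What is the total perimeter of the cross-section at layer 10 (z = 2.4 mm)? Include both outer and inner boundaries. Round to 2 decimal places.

82.00 mm

At z = 2.4 mm: the 15×26 cube contributes its full rectangle (perimeter 82.00 mm); the cube at (9.5, 6.5) is present — its section is the full 18×23 rectangle (perimeter 82.00 mm); Subtracting the remaining from the first: starting from the 15×26 cube, the 18×23 cube at (9.5, 6.5) partially overlaps it — only the 107.25 mm² overlap (of its 414.00 mm²) is removed, clipping the outline — boundary = 82.00 mm. Overall, the cross-section is a single solid region. Total boundary length (outer) = 82.00 mm.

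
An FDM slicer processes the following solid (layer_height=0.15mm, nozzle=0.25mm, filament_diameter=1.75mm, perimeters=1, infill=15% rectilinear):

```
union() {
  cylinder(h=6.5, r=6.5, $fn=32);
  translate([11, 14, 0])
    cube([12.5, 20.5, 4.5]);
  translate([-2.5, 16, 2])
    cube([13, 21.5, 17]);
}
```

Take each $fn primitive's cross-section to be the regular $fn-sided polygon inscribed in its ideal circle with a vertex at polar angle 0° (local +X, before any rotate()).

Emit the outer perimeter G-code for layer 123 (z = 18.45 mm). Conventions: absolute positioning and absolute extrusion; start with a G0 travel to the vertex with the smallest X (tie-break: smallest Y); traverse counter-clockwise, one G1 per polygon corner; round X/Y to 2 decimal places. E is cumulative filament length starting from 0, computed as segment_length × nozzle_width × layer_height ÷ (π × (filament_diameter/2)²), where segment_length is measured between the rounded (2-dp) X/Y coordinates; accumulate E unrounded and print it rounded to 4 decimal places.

At z = 18.45 mm: the cylinder does not reach this height (z outside [0, 6.5]); the cube at (11, 14) does not reach this height (z outside [0, 4.5]); the cube at (-2.5, 16) (footprint 13×21.5) is included at this height; Taking the union: only the 13×21.5 cube at (-2.5, 16) is present, so the union is just that shape — 1 connected region. The outline is a single polygon with 4 vertices. Extrusion per mm of travel: 0.25 × 0.15 / (π × 0.875²) = 0.015591. Accumulating E over each segment gives final E = 1.0758.

G0 X-2.50 Y16.00 Z18.45
G1 X10.50 Y16.00 E0.2027
G1 X10.50 Y37.50 E0.5379
G1 X-2.50 Y37.50 E0.7406
G1 X-2.50 Y16.00 E1.0758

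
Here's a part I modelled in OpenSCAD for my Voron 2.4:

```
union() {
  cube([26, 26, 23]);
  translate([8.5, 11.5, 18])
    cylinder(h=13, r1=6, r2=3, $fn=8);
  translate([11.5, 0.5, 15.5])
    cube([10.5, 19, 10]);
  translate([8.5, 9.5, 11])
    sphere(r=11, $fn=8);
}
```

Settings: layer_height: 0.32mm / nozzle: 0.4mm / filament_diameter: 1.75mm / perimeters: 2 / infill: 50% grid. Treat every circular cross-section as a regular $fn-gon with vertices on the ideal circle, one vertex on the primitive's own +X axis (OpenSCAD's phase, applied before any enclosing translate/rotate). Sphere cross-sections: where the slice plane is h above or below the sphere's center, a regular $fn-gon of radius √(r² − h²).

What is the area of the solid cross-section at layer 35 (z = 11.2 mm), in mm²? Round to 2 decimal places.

696.49 mm²

At z = 11.2 mm: the 26×26 cube contributes its full rectangle (area 676.00 mm²); the cone at (8.5, 11.5) does not reach this height (z outside [18, 31]); the cube at (11.5, 0.5) is absent (z outside [15.5, 25.5]); the sphere at (8.5, 9.5): section is a regular 8-gon, circumradius = √(r²−h²) = √(11²−0.2²) = 10.998 (area = (8/2)·10.998²·sin(360°/8) = 342.13 mm²); Merging all regions: the regions partially overlap — summed areas 1018.13 mm² minus the doubly-counted overlap 321.64 mm² gives 696.49 mm² — area = 696.49 mm². Overall, the cross-section is a single solid region. Net area = 696.49 mm².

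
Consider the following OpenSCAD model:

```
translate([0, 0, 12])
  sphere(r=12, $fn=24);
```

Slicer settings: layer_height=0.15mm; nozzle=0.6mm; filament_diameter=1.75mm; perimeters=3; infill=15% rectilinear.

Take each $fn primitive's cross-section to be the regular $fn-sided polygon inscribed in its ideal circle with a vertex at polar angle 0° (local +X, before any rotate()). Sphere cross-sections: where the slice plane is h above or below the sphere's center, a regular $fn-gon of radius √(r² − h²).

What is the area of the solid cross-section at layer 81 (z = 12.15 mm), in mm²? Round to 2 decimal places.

At z = 12.15 mm: the r=12 sphere contributes a regular 24-gon of circumradius √(12²−0.15²) = 11.999 (area = (24/2)·11.999²·sin(360°/24) = 447.17 mm²). Overall, the cross-section is a single solid region. Net area = 447.17 mm².

447.17 mm²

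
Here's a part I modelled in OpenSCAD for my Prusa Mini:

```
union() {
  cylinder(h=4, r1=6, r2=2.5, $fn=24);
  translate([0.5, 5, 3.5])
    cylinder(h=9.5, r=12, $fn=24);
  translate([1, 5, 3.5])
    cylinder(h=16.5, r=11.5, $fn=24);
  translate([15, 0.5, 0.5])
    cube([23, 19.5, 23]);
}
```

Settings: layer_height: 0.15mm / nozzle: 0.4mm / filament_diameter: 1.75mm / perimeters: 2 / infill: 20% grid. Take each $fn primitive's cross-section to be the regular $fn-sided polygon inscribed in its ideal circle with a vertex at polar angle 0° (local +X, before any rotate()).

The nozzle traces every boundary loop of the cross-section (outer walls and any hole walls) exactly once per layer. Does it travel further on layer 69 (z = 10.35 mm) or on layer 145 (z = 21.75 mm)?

layer 69 (z = 10.35 mm)

Layer 69 (z = 10.35): the cone is not intersected at this z (z outside [0, 4]); the cylinder at (0.5, 5): section is a regular 24-gon, circumradius r=12 (perimeter = 2·24·12.000·sin(180°/24) = 75.18 mm); the r=11.5 cylinder at (1, 5) gives a regular 24-gon of circumradius 11.5 (constant along its height) (perimeter = 2·24·11.500·sin(180°/24) = 72.05 mm); the cube at (15, 0.5) is present — its section is the full 23×19.5 rectangle (perimeter 85.00 mm); Taking the union: the regions partially overlap (shared area 410.75 mm²), so the edge portions inside another operand are dropped and the merged outline is re-measured after clipping — boundary = 160.18 mm. So its perimeter = 160.18 mm. Layer 145 (z = 21.75): the cone is absent (z outside [0, 4]); the cylinder at (0.5, 5) is absent (z outside [3.5, 13]); the cylinder at (1, 5) is not intersected at this z (z outside [3.5, 20]); the 23×19.5 cube at (15, 0.5) contributes its full rectangle (perimeter 85.00 mm); Combining (union): only the 23×19.5 cube at (15, 0.5) is present, so the union is just that shape — boundary = 85.00 mm. So its perimeter = 85.00 mm. Layer 69 is larger (160.18 vs 85.00 mm).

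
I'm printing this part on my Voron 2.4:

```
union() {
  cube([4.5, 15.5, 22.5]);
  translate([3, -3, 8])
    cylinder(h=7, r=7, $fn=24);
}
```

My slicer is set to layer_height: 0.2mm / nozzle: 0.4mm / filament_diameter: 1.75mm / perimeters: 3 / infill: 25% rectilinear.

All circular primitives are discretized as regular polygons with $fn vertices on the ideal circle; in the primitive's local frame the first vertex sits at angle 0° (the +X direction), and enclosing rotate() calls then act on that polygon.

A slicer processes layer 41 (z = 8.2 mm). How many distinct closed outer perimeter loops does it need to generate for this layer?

At z = 8.2 mm: the cube is present — its section is the full 4.5×15.5 rectangle; the cylinder at (3, -3): section is a regular 24-gon, circumradius r=7; Taking the union: the regions partially overlap (shared area 17.06 mm²), so overlapping operands fuse into one piece — 1 connected region. The result has 1 disconnected region.

1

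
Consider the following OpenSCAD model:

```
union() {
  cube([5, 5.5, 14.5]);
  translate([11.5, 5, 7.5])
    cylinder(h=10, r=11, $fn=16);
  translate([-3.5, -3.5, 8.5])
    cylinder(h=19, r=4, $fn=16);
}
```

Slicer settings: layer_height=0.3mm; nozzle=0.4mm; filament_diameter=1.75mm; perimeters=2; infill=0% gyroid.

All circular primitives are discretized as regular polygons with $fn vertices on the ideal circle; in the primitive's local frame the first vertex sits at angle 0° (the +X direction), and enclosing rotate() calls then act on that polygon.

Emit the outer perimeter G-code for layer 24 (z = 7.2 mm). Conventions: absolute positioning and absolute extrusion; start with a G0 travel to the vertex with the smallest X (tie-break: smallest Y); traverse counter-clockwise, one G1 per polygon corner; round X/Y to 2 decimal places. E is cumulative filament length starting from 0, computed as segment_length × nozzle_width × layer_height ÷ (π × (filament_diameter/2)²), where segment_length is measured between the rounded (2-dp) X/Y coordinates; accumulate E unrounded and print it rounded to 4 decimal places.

G0 X0.00 Y0.00 Z7.20
G1 X5.00 Y0.00 E0.2495
G1 X5.00 Y5.50 E0.5238
G1 X0.00 Y5.50 E0.7733
G1 X0.00 Y0.00 E1.0477

At z = 7.2 mm: the cube (footprint 5×5.5) is included at this height; the cylinder at (11.5, 5) is absent (z outside [7.5, 17.5]); the cylinder at (-3.5, -3.5) is not intersected at this z (z outside [8.5, 27.5]); Taking the union: only the 5×5.5 cube is present, so the union is just that shape — 1 connected region. The outline is a single polygon with 4 vertices. Extrusion per mm of travel: 0.4 × 0.3 / (π × 0.875²) = 0.049890. Accumulating E over each segment gives final E = 1.0477.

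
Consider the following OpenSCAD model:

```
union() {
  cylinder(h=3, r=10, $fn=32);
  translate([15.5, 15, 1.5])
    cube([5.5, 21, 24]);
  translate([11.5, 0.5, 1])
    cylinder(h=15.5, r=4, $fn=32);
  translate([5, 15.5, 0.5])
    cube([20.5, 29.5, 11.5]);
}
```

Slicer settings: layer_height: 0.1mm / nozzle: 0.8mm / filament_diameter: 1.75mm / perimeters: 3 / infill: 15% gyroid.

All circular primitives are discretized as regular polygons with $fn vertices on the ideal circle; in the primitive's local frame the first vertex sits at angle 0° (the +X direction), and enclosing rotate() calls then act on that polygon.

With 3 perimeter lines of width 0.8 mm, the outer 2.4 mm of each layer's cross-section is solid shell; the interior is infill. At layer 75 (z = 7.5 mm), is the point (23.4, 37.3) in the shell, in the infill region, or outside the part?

shell

At z = 7.5 mm: the cylinder does not reach this height (z outside [0, 3]); the 5.5×21 cube at (15.5, 15) contributes its full rectangle; the cylinder at (11.5, 0.5): section is a regular 32-gon, circumradius r=4; the cube at (5, 15.5) is present — its section is the full 20.5×29.5 rectangle; Taking the union: the regions partially overlap (shared area 112.75 mm²), so overlapping operands fuse into one piece — 2 connected regions. Overall, the cross-section has 2 separate islands. The nearest boundary edge runs (25.50, 45.00)→(25.50, 15.50); distance from the point to it = 2.10 mm. (Shell/infill is judged within the island containing the point — the largest one.) The point is inside the cross-section, 2.10 mm from the nearest boundary — within the 2.4 mm shell band (3 × 0.8).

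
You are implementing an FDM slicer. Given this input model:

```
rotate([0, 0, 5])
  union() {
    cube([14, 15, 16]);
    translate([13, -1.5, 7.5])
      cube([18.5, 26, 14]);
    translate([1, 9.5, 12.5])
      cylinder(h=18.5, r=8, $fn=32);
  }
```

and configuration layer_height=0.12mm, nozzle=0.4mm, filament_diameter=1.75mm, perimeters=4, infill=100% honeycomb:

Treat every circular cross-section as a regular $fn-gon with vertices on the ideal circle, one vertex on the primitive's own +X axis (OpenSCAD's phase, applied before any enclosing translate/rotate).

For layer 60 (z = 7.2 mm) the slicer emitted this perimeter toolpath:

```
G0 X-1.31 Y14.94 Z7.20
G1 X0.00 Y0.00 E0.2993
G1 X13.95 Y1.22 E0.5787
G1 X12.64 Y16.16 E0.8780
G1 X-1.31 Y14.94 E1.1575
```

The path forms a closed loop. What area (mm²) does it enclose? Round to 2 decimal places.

Apply the shoelace formula to the sequence of (X, Y) vertices; enclosed area = 210.01 mm².

210.01 mm²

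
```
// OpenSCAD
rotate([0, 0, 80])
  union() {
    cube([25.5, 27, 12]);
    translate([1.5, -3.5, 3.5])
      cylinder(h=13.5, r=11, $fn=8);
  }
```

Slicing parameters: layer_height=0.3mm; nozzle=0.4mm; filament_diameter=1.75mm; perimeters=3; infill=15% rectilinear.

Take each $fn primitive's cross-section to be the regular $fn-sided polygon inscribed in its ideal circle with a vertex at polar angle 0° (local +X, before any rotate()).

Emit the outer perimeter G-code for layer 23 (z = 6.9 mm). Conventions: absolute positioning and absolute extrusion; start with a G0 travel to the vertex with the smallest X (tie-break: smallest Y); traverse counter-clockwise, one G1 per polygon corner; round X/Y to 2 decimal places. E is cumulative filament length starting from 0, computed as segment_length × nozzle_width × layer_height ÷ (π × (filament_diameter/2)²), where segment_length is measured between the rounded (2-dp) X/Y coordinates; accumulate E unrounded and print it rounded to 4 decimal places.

G0 X-26.59 Y4.69 Z6.90
G1 X-6.77 Y1.19 E1.0041
G1 X-5.30 Y-5.44 E1.3429
G1 X1.80 Y-9.96 E1.7628
G1 X10.02 Y-8.14 E2.1829
G1 X14.54 Y-1.04 E2.6028
G1 X12.72 Y7.18 E3.0228
G1 X5.62 Y11.70 E3.4427
G1 X1.92 Y10.88 E3.6318
G1 X4.43 Y25.11 E4.3527
G1 X-22.16 Y29.80 E5.6997
G1 X-26.59 Y4.69 E6.9718

At z = 6.9 mm: the 25.5×27 cube contributes its full rectangle; the cylinder at (1.5, -3.5): section is a regular 8-gon, circumradius r=11; Merging all regions: the regions partially overlap (shared area 60.38 mm²), so overlapping operands fuse into one piece — 1 connected region; (whole slice rotated 80° about Z — lengths, areas and connectivity unchanged). The outline is a single polygon with 11 vertices. Extrusion per mm of travel: 0.4 × 0.3 / (π × 0.875²) = 0.049890. Accumulating E over each segment gives final E = 6.9718.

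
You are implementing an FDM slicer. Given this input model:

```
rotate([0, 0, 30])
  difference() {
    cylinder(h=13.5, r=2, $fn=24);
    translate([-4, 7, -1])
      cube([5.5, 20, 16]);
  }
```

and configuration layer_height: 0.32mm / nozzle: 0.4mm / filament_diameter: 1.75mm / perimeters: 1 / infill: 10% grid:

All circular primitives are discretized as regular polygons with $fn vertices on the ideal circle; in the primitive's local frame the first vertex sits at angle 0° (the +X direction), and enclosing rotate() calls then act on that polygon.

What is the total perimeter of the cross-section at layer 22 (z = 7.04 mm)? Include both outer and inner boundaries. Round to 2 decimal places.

12.53 mm

At z = 7.04 mm: the r=2 cylinder gives a regular 24-gon of circumradius 2 (constant along its height) (perimeter = 2·24·2.000·sin(180°/24) = 12.53 mm); the cube at (-4, 7) (footprint 5.5×20) is included at this height (perimeter 51.00 mm); After the difference (first − rest): starting from the r=2 cylinder, the 5.5×20 cube at (-4, 7) misses the remaining region (no effect) — boundary = 12.53 mm; (rotated 30° about Z; rotation is an isometry so areas/perimeters/island counts are preserved). Overall, the cross-section is a single solid region. Total boundary length (outer) = 12.53 mm.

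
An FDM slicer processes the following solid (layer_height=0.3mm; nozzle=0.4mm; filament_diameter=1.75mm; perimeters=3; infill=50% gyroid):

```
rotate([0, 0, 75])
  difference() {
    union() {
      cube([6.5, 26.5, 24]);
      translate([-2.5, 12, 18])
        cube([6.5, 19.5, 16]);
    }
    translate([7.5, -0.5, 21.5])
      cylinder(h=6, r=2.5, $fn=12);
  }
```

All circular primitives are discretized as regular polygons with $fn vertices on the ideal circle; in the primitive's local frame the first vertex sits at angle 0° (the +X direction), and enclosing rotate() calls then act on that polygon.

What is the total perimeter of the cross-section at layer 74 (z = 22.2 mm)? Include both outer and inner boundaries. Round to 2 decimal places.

80.23 mm

At z = 22.2 mm: the cube (footprint 6.5×26.5) is included at this height (perimeter 66.00 mm); the cube at (-2.5, 12) (footprint 6.5×19.5) is included at this height (perimeter 52.00 mm); Merging all regions: the regions partially overlap (shared area 58.00 mm²), so the edge portions inside another operand are dropped and the merged outline is re-measured after clipping — boundary = 81.00 mm; the r=2.5 cylinder at (7.5, -0.5) gives a regular 12-gon of circumradius 2.5 (constant along its height) (perimeter = 2·12·2.500·sin(180°/12) = 15.53 mm); Subtracting the remaining from the first: starting from that combined region, the r=2.5 cylinder at (7.5, -0.5) partially overlaps it — only the 1.60 mm² overlap (of its 18.75 mm²) is removed, clipping the outline — boundary = 80.23 mm; (whole slice rotated 75° about Z — lengths, areas and connectivity unchanged). Overall, the cross-section is a single solid region. Total boundary length (outer) = 80.23 mm.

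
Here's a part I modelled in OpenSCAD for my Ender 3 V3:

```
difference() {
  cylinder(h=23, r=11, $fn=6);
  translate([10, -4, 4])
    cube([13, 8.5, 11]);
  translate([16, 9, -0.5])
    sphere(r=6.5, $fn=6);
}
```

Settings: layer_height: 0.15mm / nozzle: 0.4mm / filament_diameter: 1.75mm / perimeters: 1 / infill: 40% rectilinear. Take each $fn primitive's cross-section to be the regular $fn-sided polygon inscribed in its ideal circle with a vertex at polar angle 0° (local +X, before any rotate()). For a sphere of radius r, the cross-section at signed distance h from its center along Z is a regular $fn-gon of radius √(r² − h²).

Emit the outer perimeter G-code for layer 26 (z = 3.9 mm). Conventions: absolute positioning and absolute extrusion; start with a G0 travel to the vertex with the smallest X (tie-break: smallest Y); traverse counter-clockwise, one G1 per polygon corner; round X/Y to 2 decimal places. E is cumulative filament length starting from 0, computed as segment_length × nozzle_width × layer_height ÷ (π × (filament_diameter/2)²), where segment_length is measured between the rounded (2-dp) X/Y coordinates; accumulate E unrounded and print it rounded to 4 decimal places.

G0 X-11.00 Y0.00 Z3.90
G1 X-5.50 Y-9.53 E0.2745
G1 X5.50 Y-9.53 E0.5489
G1 X11.00 Y0.00 E0.8233
G1 X5.50 Y9.53 E1.0978
G1 X-5.50 Y9.53 E1.3722
G1 X-11.00 Y0.00 E1.6467

At z = 3.9 mm: the r=11 cylinder gives a regular 6-gon of circumradius 11 (constant along its height); the cube at (10, -4) is not intersected at this z (z outside [4, 15]); the r=6.5 sphere at (16, 9) slices to a regular 6-gon of circumradius 4.784 (√(r²−h²) with h=4.4 from center); Subtracting the remaining from the first: starting from the r=11 cylinder, the r=6.5 sphere at (16, 9) misses the remaining region (no effect) — 1 connected region. The outline is a single polygon with 6 vertices. Extrusion per mm of travel: 0.4 × 0.15 / (π × 0.875²) = 0.024945. Accumulating E over each segment gives final E = 1.6467.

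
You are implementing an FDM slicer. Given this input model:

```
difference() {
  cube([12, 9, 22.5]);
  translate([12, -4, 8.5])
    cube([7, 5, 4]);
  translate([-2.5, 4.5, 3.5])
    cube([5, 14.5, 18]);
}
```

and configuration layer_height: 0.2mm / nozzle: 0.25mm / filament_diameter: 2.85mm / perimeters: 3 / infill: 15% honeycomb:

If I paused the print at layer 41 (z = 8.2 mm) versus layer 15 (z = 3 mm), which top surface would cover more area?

layer 15 (z = 3 mm)

Layer 41 (z = 8.2): the cube is present — its section is the full 12×9 rectangle (area 108.00 mm²); the cube at (12, -4) is absent (z outside [8.5, 12.5]); the 5×14.5 cube at (-2.5, 4.5) contributes its full rectangle (area 72.50 mm²); After the difference (first − rest): starting from the 12×9 cube (108.00 mm²), the 5×14.5 cube at (-2.5, 4.5) partially overlaps it — only the 11.25 mm² overlap (of its 72.50 mm²) is removed, clipping the outline — area = 96.75 mm². So its area = 96.75 mm². Layer 15 (z = 3): the cube (footprint 12×9) is included at this height (area 108.00 mm²); the cube at (12, -4) does not reach this height (z outside [8.5, 12.5]); the cube at (-2.5, 4.5) does not reach this height (z outside [3.5, 21.5]); Subtracting the remaining from the first: none of the subtracted shapes is present at this height, so the 12×9 cube is unchanged — area = 108.00 mm². So its area = 108.00 mm². Layer 15 is larger (108.00 vs 96.75 mm²).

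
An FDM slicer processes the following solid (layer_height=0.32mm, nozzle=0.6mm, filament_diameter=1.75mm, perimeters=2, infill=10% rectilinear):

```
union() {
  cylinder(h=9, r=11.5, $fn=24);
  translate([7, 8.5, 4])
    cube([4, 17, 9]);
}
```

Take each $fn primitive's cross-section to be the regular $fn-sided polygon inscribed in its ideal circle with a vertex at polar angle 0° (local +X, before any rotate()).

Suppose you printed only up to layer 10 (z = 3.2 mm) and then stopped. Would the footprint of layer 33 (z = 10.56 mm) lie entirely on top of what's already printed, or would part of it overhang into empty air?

part overhangs

Compare the two slices. At z = 3.2: the r=11.5 cylinder gives a regular 24-gon of circumradius 11.5 (constant along its height) (area = (24/2)·11.500²·sin(360°/24) = 410.75 mm²); the cube at (7, 8.5) does not reach this height (z outside [4, 13]); Taking the union: only the r=11.5 cylinder is present, so the union is just that shape — area = 410.75 mm². At z = 10.56: the cylinder is absent (z outside [0, 9]); the cube at (7, 8.5) (footprint 4×17) is included at this height (area 68.00 mm²); Combining (union): only the 4×17 cube at (7, 8.5) is present, so the union is just that shape — area = 68.00 mm². Checking containment: at z = 10.56 the cross-section extends beyond the z = 3.2 cross-section by about 67.84 mm².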